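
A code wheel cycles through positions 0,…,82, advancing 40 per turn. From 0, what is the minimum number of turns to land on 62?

14

The inverse of 40 mod 83 is 27 (since 40·27 = 1080 ≡ 1).
So x ≡ 27·62 = 1674 ≡ 14 (mod 83).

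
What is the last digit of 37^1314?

The units digit of 37^n cycles with period 4: 7, 9, 3, 1, …
1314 mod 4 = 2, so the last digit matches 7^2 = 9.

9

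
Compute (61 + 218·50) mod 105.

41

218·50 = 10900.
Dividing 10900 by 105 gives quotient 103 and remainder 85.
(61 + 85) mod 105 = 41.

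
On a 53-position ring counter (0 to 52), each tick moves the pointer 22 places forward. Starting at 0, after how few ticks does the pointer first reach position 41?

22⁻¹ ≡ 41 (mod 53) because 22·41 = 902 = 17·53 + 1.
Multiplying both sides by 41: x ≡ 41·41 = 1681 ≡ 38 (mod 53).

38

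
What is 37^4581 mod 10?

Powers of 7 mod 10 repeat with period 4: 7, 9, 3, 1.
4581 leaves remainder 1 on division by 4, so 37^4581 ends in 7.

7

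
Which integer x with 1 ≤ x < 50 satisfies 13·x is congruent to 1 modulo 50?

27

50 = 3·13 + 11
13 = 1·11 + 2
11 = 5·2 + 1
2 = 2·1 + 0
Back-substituting gives 13·27 ≡ 1 (mod 50).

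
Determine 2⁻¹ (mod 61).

2·31 = 62 = 1·61 + 1, so 2⁻¹ ≡ 31 (mod 61).

31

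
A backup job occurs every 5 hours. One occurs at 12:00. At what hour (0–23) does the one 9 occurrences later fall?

9

9·5 = 45.
Dividing 45 by 24 gives quotient 1 and remainder 21.
(12 + 21) mod 24 = 9.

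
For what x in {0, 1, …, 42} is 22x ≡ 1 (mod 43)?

The inverse of 22 mod 43 is 2 (since 22·2 = 44 ≡ 1).
So x ≡ 2·1 = 2 ≡ 2 (mod 43).

2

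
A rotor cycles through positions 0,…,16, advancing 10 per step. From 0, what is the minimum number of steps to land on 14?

10⁻¹ ≡ 12 (mod 17) because 10·12 = 120 = 7·17 + 1.
So x ≡ 12·14 = 168 ≡ 15 (mod 17).

15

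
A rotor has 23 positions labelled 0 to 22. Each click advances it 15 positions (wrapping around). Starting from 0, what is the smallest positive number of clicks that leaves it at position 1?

15·20 = 300 = 13·23 + 1, so 15⁻¹ ≡ 20 (mod 23).

20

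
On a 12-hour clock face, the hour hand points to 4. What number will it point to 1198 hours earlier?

1198 − 99·12 = 10, so 1198 ≡ 10 (mod 12).
4 − 10 → 6 on a 12-hour dial.

6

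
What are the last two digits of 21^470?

01

Successive squares of 21 mod 100: 21^1≡21, 21^2≡41, 21^4≡81, 21^8≡61, 21^16≡21, 21^32≡41, 21^64≡81, 21^128≡61, 21^256≡21.
Since 470 = 2 + 4 + 16 + 64 + 128 + 256 in binary, 21^470 ≡ 41·81·21·81·61·21 ≡ 1 (mod 100).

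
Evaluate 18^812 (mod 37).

9

Square-and-reduce mod 37: 18^1≡18, 18^2≡28, 18^4≡7, 18^8≡12, 18^16≡33, 18^32≡16, 18^64≡34, 18^128≡9, 18^256≡7, 18^512≡12.
812 = 4 + 8 + 32 + 256 + 512, so 18^812 ≡ 7·12·16·7·12 ≡ 9 (mod 37).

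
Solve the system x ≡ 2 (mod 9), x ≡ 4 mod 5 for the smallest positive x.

x ≡ 4 (mod 5) gives x ∈ {4, 9, 14, 19, 24, 29}.
The first of these with x mod 9 = 2 is 29.

29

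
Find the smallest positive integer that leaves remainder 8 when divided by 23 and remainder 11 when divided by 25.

261

Since 25·12 ≡ 1 (mod 23), take x = 11 + 25·((8−11)·12 mod 23) = 11 + 25·10 = 261.
Check: 261 mod 23 = 8, 261 mod 25 = 11.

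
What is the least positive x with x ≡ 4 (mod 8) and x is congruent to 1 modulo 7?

x ≡ 1 (mod 7) gives x ∈ {1, 8, 15, 22, 29, 36}.
The first of these with x mod 8 = 4 is 36.

36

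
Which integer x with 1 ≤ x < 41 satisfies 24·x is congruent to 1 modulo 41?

24·12 = 288 = 7·41 + 1, so 24⁻¹ ≡ 12 (mod 41).

12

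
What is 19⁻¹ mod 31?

19·18 = 342 = 11·31 + 1, so 19⁻¹ ≡ 18 (mod 31).

18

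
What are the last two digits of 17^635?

Square-and-reduce mod 100: 17^1≡17, 17^2≡89, 17^4≡21, 17^8≡41, 17^16≡81, 17^32≡61, 17^64≡21, 17^128≡41, 17^256≡81, 17^512≡61.
635 = 1 + 2 + 8 + 16 + 32 + 64 + 512, so 17^635 ≡ 17·89·41·81·61·21·61 ≡ 93 (mod 100).

93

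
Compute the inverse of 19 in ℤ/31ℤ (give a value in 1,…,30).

31 = 1·19 + 12
19 = 1·12 + 7
12 = 1·7 + 5
7 = 1·5 + 2
5 = 2·2 + 1
2 = 2·1 + 0
Back-substituting gives 19·18 ≡ 1 (mod 31).

18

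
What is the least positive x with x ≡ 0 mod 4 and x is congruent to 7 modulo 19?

64

Since 19·3 ≡ 1 (mod 4), take x = 7 + 19·((0−7)·3 mod 4) = 7 + 19·3 = 64.
Check: 64 mod 4 = 0, 64 mod 19 = 7.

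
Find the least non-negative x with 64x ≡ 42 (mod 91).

The inverse of 64 mod 91 is 64 (since 64·64 = 4096 ≡ 1).
So x ≡ 64·42 = 2688 ≡ 49 (mod 91).
Check: 64·49 = 3136 = 34·91 + 42.

49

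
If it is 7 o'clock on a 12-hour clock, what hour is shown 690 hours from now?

1

690 = 57·12 + 6, so 690 mod 12 = 6.
7 + 6 → 1 on a 12-hour dial.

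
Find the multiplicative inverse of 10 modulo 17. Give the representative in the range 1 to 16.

10·12 = 120 = 7·17 + 1, so 10⁻¹ ≡ 12 (mod 17).

12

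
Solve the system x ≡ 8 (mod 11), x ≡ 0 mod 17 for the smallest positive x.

85

x ≡ 8 (mod 11) gives x ∈ {8, 19, 30, 41, 52, 63, 74, 85}.
The first of these with x mod 17 = 0 is 85.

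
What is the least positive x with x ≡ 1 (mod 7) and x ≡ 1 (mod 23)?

x ≡ 1 (mod 7) gives x ∈ {1}.
The first of these with x mod 23 = 1 is 1.

1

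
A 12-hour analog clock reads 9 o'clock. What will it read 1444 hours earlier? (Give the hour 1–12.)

Dividing 1444 by 12 gives quotient 120 and remainder 4.
9 − 4 → 5 on a 12-hour dial.

5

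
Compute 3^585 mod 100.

43

Square-and-reduce mod 100: 3^1≡3, 3^2≡9, 3^4≡81, 3^8≡61, 3^16≡21, 3^32≡41, 3^64≡81, 3^128≡61, 3^256≡21, 3^512≡41.
Since 585 = 1 + 8 + 64 + 512 in binary, 3^585 ≡ 3·61·81·41 ≡ 43 (mod 100).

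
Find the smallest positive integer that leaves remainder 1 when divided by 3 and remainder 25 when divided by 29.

25

x ≡ 1 (mod 3) gives x ∈ {1, 4, 7, 10, 13, 16, 19, 22, …}.
The first of these with x mod 29 = 25 is 25.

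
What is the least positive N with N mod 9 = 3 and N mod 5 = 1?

x ≡ 1 (mod 5) gives x ∈ {1, 6, 11, 16, 21}.
The first of these with x mod 9 = 3 is 21.

21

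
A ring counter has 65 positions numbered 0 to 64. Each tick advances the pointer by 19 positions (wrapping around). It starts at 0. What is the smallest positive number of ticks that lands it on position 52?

13

19⁻¹ ≡ 24 (mod 65) because 19·24 = 456 = 7·65 + 1.
Multiplying both sides by 24: x ≡ 24·52 = 1248 ≡ 13 (mod 65).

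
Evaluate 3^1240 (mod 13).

Square-and-reduce mod 13: 3^1≡3, 3^2≡9, 3^4≡3, 3^8≡9, 3^16≡3, 3^32≡9, 3^64≡3, 3^128≡9, 3^256≡3, 3^512≡9, 3^1024≡3.
1240 = 8 + 16 + 64 + 128 + 1024, so 3^1240 ≡ 9·3·3·9·3 ≡ 3 (mod 13).

3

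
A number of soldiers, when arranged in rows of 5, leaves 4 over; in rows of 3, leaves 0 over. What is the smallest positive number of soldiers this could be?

9

Since 3·2 ≡ 1 (mod 5), take x = 0 + 3·((4−0)·2 mod 5) = 0 + 3·3 = 9.
Check: 9 mod 5 = 4, 9 mod 3 = 0.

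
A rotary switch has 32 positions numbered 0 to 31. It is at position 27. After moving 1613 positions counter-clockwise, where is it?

1613 = 50·32 + 13, so 1613 mod 32 = 13.
(27 − 13) mod 32 = 14.

14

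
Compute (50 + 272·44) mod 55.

28

272·44 = 11968.
Dividing 11968 by 55 gives quotient 217 and remainder 33.
(50 + 33) mod 55 = 28.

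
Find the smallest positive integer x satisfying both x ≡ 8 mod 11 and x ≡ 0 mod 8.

8

x ≡ 0 (mod 8) gives x ∈ {0, 8}.
The first of these with x mod 11 = 8 is 8.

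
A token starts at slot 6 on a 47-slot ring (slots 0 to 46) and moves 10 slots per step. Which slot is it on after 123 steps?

14

123·10 = 1230.
1230 mod 47 = 8 (since 26·47 = 1222).
(6 + 8) mod 47 = 14.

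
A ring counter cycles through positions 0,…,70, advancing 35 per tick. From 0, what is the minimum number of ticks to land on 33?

5

35⁻¹ ≡ 69 (mod 71) because 35·69 = 2415 = 34·71 + 1.
Multiplying both sides by 69: x ≡ 69·33 = 2277 ≡ 5 (mod 71).
Check: 35·5 = 175 = 2·71 + 33.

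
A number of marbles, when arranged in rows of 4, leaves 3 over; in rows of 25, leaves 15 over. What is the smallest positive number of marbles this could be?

15

x ≡ 3 (mod 4) gives x ∈ {3, 7, 11, 15}.
The first of these with x mod 25 = 15 is 15.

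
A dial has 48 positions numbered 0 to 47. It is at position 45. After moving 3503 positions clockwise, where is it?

44

3503 − 72·48 = 47, so 3503 ≡ 47 (mod 48).
(45 + 47) mod 48 = 44.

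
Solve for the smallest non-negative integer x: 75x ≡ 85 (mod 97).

27

The inverse of 75 mod 97 is 22 (since 75·22 = 1650 ≡ 1).
Multiplying both sides by 22: x ≡ 22·85 = 1870 ≡ 27 (mod 97).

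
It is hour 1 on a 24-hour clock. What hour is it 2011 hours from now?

2011 − 83·24 = 19, so 2011 ≡ 19 (mod 24).
(1 + 19) mod 24 = 20.

20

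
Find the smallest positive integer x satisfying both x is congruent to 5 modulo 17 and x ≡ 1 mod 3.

Since 3·6 ≡ 1 (mod 17), take x = 1 + 3·((5−1)·6 mod 17) = 1 + 3·7 = 22.
Check: 22 mod 17 = 5, 22 mod 3 = 1.

22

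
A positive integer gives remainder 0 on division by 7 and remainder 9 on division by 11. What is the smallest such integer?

42

Since 11·2 ≡ 1 (mod 7), take x = 9 + 11·((0−9)·2 mod 7) = 9 + 11·3 = 42.
Check: 42 mod 7 = 0, 42 mod 11 = 9.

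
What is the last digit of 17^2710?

9

Last digits of 7^n: 7, 9, 3, 1 (period 4).
2710 mod 4 = 2, so the last digit matches 7^2 = 9.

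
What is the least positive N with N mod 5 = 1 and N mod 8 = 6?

Since 8·2 ≡ 1 (mod 5), take x = 6 + 8·((1−6)·2 mod 5) = 6 + 8·0 = 6.
Check: 6 mod 5 = 1, 6 mod 8 = 6.

6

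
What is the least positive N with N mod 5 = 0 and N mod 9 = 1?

Since 9·4 ≡ 1 (mod 5), take x = 1 + 9·((0−1)·4 mod 5) = 1 + 9·1 = 10.
Check: 10 mod 5 = 0, 10 mod 9 = 1.

10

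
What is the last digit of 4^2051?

The units digit of 4^n cycles with period 2: 4, 6, …
2051 mod 2 = 1, so the last digit matches 4^1 = 4.

4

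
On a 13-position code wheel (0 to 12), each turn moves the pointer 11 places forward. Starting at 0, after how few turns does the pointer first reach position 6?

11⁻¹ ≡ 6 (mod 13) because 11·6 = 66 = 5·13 + 1.
So x ≡ 6·6 = 36 ≡ 10 (mod 13).

10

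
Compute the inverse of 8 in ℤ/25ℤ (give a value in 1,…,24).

25 = 3·8 + 1
8 = 8·1 + 0
Back-substituting gives 8·22 ≡ 1 (mod 25).

22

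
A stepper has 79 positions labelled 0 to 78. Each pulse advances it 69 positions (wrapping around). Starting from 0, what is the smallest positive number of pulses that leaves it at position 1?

71

69·71 = 4899 = 62·79 + 1, so 69⁻¹ ≡ 71 (mod 79).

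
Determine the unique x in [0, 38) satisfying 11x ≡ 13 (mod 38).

15

11⁻¹ ≡ 7 (mod 38) because 11·7 = 77 = 2·38 + 1.
So x ≡ 7·13 = 91 ≡ 15 (mod 38).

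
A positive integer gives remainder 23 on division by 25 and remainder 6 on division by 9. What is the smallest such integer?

123

Since 9·14 ≡ 1 (mod 25), take x = 6 + 9·((23−6)·14 mod 25) = 6 + 9·13 = 123.
Check: 123 mod 25 = 23, 123 mod 9 = 6.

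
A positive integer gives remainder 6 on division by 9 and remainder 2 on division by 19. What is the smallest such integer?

x ≡ 6 (mod 9) gives x ∈ {6, 15, 24, 33, 42, 51, 60, 69, …}.
The first of these with x mod 19 = 2 is 78.

78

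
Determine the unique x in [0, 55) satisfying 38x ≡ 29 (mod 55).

8

38⁻¹ ≡ 42 (mod 55) because 38·42 = 1596 = 29·55 + 1.
Multiplying both sides by 42: x ≡ 42·29 = 1218 ≡ 8 (mod 55).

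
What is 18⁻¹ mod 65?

65 = 3·18 + 11
18 = 1·11 + 7
11 = 1·7 + 4
7 = 1·4 + 3
4 = 1·3 + 1
3 = 3·1 + 0
Back-substituting gives 18·47 ≡ 1 (mod 65).

47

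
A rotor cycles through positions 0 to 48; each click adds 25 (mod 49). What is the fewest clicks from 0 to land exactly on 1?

49 = 1·25 + 24
25 = 1·24 + 1
24 = 24·1 + 0
Back-substituting gives 25·2 ≡ 1 (mod 49).

2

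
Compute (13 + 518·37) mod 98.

69

518·37 = 19166.
19166 − 195·98 = 56, so 19166 ≡ 56 (mod 98).
(13 + 56) mod 98 = 69.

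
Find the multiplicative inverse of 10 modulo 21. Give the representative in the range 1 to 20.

19

10·19 = 190 = 9·21 + 1, so 10⁻¹ ≡ 19 (mod 21).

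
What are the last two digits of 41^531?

41

Square-and-reduce mod 100: 41^1≡41, 41^2≡81, 41^4≡61, 41^8≡21, 41^16≡41, 41^32≡81, 41^64≡61, 41^128≡21, 41^256≡41, 41^512≡81.
Since 531 = 1 + 2 + 16 + 512 in binary, 41^531 ≡ 41·81·41·81 ≡ 41 (mod 100).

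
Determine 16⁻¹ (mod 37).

7

16·7 = 112 = 3·37 + 1, so 16⁻¹ ≡ 7 (mod 37).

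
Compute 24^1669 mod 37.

By repeated squaring mod 37: 24^1≡24, 24^2≡21, 24^4≡34, 24^8≡9, 24^16≡7, 24^32≡12, 24^64≡33, 24^128≡16, 24^256≡34, 24^512≡9, 24^1024≡7.
Since 1669 = 1 + 4 + 128 + 512 + 1024 in binary, 24^1669 ≡ 24·34·16·9·7 ≡ 18 (mod 37).

18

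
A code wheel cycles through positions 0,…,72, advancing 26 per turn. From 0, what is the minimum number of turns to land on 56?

26⁻¹ ≡ 59 (mod 73) because 26·59 = 1534 = 21·73 + 1.
So x ≡ 59·56 = 3304 ≡ 19 (mod 73).
Check: 26·19 = 494 = 6·73 + 56.

19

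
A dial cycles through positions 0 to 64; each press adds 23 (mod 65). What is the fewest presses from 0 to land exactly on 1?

17

65 = 2·23 + 19
23 = 1·19 + 4
19 = 4·4 + 3
4 = 1·3 + 1
3 = 3·1 + 0
Back-substituting gives 23·17 ≡ 1 (mod 65).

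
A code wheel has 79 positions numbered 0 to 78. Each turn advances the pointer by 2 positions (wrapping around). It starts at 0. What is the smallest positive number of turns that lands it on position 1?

The inverse of 2 mod 79 is 40 (since 2·40 = 80 ≡ 1).
Multiplying both sides by 40: x ≡ 40·1 = 40 ≡ 40 (mod 79).
Check: 2·40 = 80 = 1·79 + 1.

40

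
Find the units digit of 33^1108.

The units digit of 33^n cycles with period 4: 3, 9, 7, 1, …
1108 leaves remainder 0 on division by 4, so 33^1108 ends in 1.

1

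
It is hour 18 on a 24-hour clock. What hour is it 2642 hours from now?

Dividing 2642 by 24 gives quotient 110 and remainder 2.
(18 + 2) mod 24 = 20.

20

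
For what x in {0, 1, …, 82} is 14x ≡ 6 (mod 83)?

The inverse of 14 mod 83 is 6 (since 14·6 = 84 ≡ 1).
Multiplying both sides by 6: x ≡ 6·6 = 36 ≡ 36 (mod 83).
Check: 14·36 = 504 = 6·83 + 6.

36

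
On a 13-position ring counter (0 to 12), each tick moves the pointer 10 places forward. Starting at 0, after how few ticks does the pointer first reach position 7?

2

10⁻¹ ≡ 4 (mod 13) because 10·4 = 40 = 3·13 + 1.
So x ≡ 4·7 = 28 ≡ 2 (mod 13).
Check: 10·2 = 20 = 1·13 + 7.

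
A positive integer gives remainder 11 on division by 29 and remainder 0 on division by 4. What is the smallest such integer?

40

x ≡ 0 (mod 4) gives x ∈ {0, 4, 8, 12, 16, 20, 24, 28, …}.
The first of these with x mod 29 = 11 is 40.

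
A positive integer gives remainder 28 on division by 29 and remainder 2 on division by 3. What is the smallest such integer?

86

Since 3·10 ≡ 1 (mod 29), take x = 2 + 3·((28−2)·10 mod 29) = 2 + 3·28 = 86.
Check: 86 mod 29 = 28, 86 mod 3 = 2.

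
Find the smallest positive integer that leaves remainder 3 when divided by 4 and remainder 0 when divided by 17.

Since 17·1 ≡ 1 (mod 4), take x = 0 + 17·((3−0)·1 mod 4) = 0 + 17·3 = 51.
Check: 51 mod 4 = 3, 51 mod 17 = 0.

51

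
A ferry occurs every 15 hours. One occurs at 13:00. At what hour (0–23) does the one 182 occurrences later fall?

182·15 = 2730.
2730 = 113·24 + 18, so 2730 mod 24 = 18.
(13 + 18) mod 24 = 7.

7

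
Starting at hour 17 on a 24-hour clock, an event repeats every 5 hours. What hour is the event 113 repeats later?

113·5 = 565.
Dividing 565 by 24 gives quotient 23 and remainder 13.
(17 + 13) mod 24 = 6.

6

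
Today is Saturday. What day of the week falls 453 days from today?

Thursday

453 − 64·7 = 5, so 453 ≡ 5 (mod 7).
Saturday + 5 days → Thursday.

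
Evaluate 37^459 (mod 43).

Square-and-reduce mod 43: 37^1≡37, 37^2≡36, 37^4≡6, 37^8≡36, 37^16≡6, 37^32≡36, 37^64≡6, 37^128≡36, 37^256≡6.
459 = 1 + 2 + 8 + 64 + 128 + 256, so 37^459 ≡ 37·36·36·6·36·6 ≡ 42 (mod 43).

42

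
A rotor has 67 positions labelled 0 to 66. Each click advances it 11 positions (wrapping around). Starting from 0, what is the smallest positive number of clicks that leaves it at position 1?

61

67 = 6·11 + 1
11 = 11·1 + 0
Back-substituting gives 11·61 ≡ 1 (mod 67).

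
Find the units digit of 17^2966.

The units digit of 17^n cycles with period 4: 7, 9, 3, 1, …
2966 mod 4 = 2, so the last digit matches 7^2 = 9.

9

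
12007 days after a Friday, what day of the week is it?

12007 − 1715·7 = 2, so 12007 ≡ 2 (mod 7).
Friday + 2 days → Sunday.

Sunday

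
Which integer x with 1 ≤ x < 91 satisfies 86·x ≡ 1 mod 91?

18

86·18 = 1548 = 17·91 + 1, so 86⁻¹ ≡ 18 (mod 91).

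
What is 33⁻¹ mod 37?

37 = 1·33 + 4
33 = 8·4 + 1
4 = 4·1 + 0
Back-substituting gives 33·9 ≡ 1 (mod 37).

9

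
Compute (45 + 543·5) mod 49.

16

543·5 = 2715.
2715 mod 49 = 20 (since 55·49 = 2695).
(45 + 20) mod 49 = 16.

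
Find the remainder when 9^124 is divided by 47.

6

By repeated squaring mod 47: 9^1≡9, 9^2≡34, 9^4≡28, 9^8≡32, 9^16≡37, 9^32≡6, 9^64≡36.
124 = 4 + 8 + 16 + 32 + 64, so 9^124 ≡ 28·32·37·6·36 ≡ 6 (mod 47).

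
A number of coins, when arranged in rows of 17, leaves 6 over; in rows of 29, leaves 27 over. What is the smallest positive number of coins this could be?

346

x ≡ 6 (mod 17) gives x ∈ {6, 23, 40, 57, 74, 91, 108, 125, …}.
The first of these with x mod 29 = 27 is 346.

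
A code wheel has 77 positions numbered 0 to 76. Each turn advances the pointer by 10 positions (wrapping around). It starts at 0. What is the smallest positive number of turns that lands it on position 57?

10⁻¹ ≡ 54 (mod 77) because 10·54 = 540 = 7·77 + 1.
So x ≡ 54·57 = 3078 ≡ 75 (mod 77).
Check: 10·75 = 750 = 9·77 + 57.

75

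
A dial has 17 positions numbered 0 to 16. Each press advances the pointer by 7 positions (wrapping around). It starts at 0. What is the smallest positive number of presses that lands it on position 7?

The inverse of 7 mod 17 is 5 (since 7·5 = 35 ≡ 1).
So x ≡ 5·7 = 35 ≡ 1 (mod 17).
Check: 7·1 = 7 = 0·17 + 7.

1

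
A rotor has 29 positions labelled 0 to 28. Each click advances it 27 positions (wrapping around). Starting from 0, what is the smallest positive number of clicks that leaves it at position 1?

14

27·14 = 378 = 13·29 + 1, so 27⁻¹ ≡ 14 (mod 29).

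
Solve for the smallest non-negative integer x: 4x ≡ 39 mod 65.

26

The inverse of 4 mod 65 is 49 (since 4·49 = 196 ≡ 1).
Multiplying both sides by 49: x ≡ 49·39 = 1911 ≡ 26 (mod 65).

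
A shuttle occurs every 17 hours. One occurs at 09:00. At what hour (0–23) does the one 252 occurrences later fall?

252·17 = 4284.
4284 = 178·24 + 12, so 4284 mod 24 = 12.
(9 + 12) mod 24 = 21.

21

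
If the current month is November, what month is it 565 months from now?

December

565 − 47·12 = 1, so 565 ≡ 1 (mod 12).
November + 1 month → December.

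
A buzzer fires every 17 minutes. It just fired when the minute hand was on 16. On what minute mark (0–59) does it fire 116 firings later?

8

116·17 = 1972.
1972 − 32·60 = 52, so 1972 ≡ 52 (mod 60).
(16 + 52) mod 60 = 8.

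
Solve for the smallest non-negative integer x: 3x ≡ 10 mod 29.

13

The inverse of 3 mod 29 is 10 (since 3·10 = 30 ≡ 1).
So x ≡ 10·10 = 100 ≡ 13 (mod 29).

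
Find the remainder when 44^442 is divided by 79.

By repeated squaring mod 79: 44^1≡44, 44^2≡40, 44^4≡20, 44^8≡5, 44^16≡25, 44^32≡72, 44^64≡49, 44^128≡31, 44^256≡13.
442 = 2 + 8 + 16 + 32 + 128 + 256, so 44^442 ≡ 40·5·25·72·31·13 ≡ 55 (mod 79).

55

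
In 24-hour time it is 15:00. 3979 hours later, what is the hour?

Dividing 3979 by 24 gives quotient 165 and remainder 19.
(15 + 19) mod 24 = 10.

10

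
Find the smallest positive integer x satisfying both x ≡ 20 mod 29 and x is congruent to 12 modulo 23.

426

x ≡ 12 (mod 23) gives x ∈ {12, 35, 58, 81, 104, 127, 150, 173, …}.
The first of these with x mod 29 = 20 is 426.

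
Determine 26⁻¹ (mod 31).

31 = 1·26 + 5
26 = 5·5 + 1
5 = 5·1 + 0
Back-substituting gives 26·6 ≡ 1 (mod 31).

6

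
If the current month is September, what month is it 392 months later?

May

392 − 32·12 = 8, so 392 ≡ 8 (mod 12).
September + 8 months → May.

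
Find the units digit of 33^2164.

1

Last digits of 3^n: 3, 9, 7, 1 (period 4).
2164 mod 4 = 0, so the last digit matches 3^4 = 1.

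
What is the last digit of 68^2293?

8

Powers of 8 mod 10 repeat with period 4: 8, 4, 2, 6.
2293 leaves remainder 1 on division by 4, so 68^2293 ends in 8.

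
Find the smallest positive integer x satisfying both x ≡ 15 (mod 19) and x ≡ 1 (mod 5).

x ≡ 1 (mod 5) gives x ∈ {1, 6, 11, 16, 21, 26, 31, 36, …}.
The first of these with x mod 19 = 15 is 91.

91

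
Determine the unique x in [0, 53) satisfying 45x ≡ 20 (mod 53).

45⁻¹ ≡ 33 (mod 53) because 45·33 = 1485 = 28·53 + 1.
So x ≡ 33·20 = 660 ≡ 24 (mod 53).
Check: 45·24 = 1080 = 20·53 + 20.

24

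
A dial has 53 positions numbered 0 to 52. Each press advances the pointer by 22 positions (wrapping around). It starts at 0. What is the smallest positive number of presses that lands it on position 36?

The inverse of 22 mod 53 is 41 (since 22·41 = 902 ≡ 1).
Multiplying both sides by 41: x ≡ 41·36 = 1476 ≡ 45 (mod 53).

45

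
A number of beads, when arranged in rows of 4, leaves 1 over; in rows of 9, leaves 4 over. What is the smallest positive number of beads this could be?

13

x ≡ 1 (mod 4) gives x ∈ {1, 5, 9, 13}.
The first of these with x mod 9 = 4 is 13.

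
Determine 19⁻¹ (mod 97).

46

19·46 = 874 = 9·97 + 1, so 19⁻¹ ≡ 46 (mod 97).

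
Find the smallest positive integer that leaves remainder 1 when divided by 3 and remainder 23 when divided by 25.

Since 25·1 ≡ 1 (mod 3), take x = 23 + 25·((1−23)·1 mod 3) = 23 + 25·2 = 73.
Check: 73 mod 3 = 1, 73 mod 25 = 23.

73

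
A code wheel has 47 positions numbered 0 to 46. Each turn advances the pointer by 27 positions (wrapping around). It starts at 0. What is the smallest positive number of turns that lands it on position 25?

34

The inverse of 27 mod 47 is 7 (since 27·7 = 189 ≡ 1).
Multiplying both sides by 7: x ≡ 7·25 = 175 ≡ 34 (mod 47).
Check: 27·34 = 918 = 19·47 + 25.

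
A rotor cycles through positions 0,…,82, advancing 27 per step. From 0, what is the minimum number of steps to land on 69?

21

The inverse of 27 mod 83 is 40 (since 27·40 = 1080 ≡ 1).
So x ≡ 40·69 = 2760 ≡ 21 (mod 83).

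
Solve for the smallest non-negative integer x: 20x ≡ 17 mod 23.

The inverse of 20 mod 23 is 15 (since 20·15 = 300 ≡ 1).
So x ≡ 15·17 = 255 ≡ 2 (mod 23).

2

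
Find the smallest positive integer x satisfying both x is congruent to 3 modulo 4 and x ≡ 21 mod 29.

x ≡ 3 (mod 4) gives x ∈ {3, 7, 11, 15, 19, 23, 27, 31, …}.
The first of these with x mod 29 = 21 is 79.

79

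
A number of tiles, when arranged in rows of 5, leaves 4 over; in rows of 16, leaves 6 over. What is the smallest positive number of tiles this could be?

54

x ≡ 4 (mod 5) gives x ∈ {4, 9, 14, 19, 24, 29, 34, 39, …}.
The first of these with x mod 16 = 6 is 54.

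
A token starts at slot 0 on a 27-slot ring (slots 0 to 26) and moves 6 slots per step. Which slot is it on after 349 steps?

15

349·6 = 2094.
2094 mod 27 = 15 (since 77·27 = 2079).
(0 + 15) mod 27 = 15.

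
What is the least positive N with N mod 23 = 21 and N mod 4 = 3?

67

x ≡ 3 (mod 4) gives x ∈ {3, 7, 11, 15, 19, 23, 27, 31, …}.
The first of these with x mod 23 = 21 is 67.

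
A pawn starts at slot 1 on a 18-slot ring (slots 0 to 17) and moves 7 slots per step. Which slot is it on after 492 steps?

492·7 = 3444.
3444 − 191·18 = 6, so 3444 ≡ 6 (mod 18).
(1 + 6) mod 18 = 7.

7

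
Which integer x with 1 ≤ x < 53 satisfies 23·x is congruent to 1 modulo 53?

30

23·30 = 690 = 13·53 + 1, so 23⁻¹ ≡ 30 (mod 53).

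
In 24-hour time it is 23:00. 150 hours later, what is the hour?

5

150 − 6·24 = 6, so 150 ≡ 6 (mod 24).
(23 + 6) mod 24 = 5.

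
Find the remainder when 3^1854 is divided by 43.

Successive squares of 3 mod 43: 3^1≡3, 3^2≡9, 3^4≡38, 3^8≡25, 3^16≡23, 3^32≡13, 3^64≡40, 3^128≡9, 3^256≡38, 3^512≡25, 3^1024≡23.
1854 = 2 + 4 + 8 + 16 + 32 + 256 + 512 + 1024, so 3^1854 ≡ 9·38·25·23·13·38·25·23 ≡ 41 (mod 43).

41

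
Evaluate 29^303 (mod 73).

17

By repeated squaring mod 73: 29^1≡29, 29^2≡38, 29^4≡57, 29^8≡37, 29^16≡55, 29^32≡32, 29^64≡2, 29^128≡4, 29^256≡16.
303 = 1 + 2 + 4 + 8 + 32 + 256, so 29^303 ≡ 29·38·57·37·32·16 ≡ 17 (mod 73).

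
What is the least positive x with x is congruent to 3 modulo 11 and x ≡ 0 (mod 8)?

80

x ≡ 0 (mod 8) gives x ∈ {0, 8, 16, 24, 32, 40, 48, 56, …}.
The first of these with x mod 11 = 3 is 80.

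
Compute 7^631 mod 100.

43

By repeated squaring mod 100: 7^1≡7, 7^2≡49, 7^4≡1, 7^8≡1, 7^16≡1, 7^32≡1, 7^64≡1, 7^128≡1, 7^256≡1, 7^512≡1.
631 = 1 + 2 + 4 + 16 + 32 + 64 + 512, so 7^631 ≡ 7·49·1·1·1·1·1 ≡ 43 (mod 100).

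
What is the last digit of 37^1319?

Last digits of 7^n: 7, 9, 3, 1 (period 4).
1319 mod 4 = 3, so the last digit matches 7^3 = 3.

3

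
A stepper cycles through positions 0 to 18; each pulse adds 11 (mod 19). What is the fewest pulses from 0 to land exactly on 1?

19 = 1·11 + 8
11 = 1·8 + 3
8 = 2·3 + 2
3 = 1·2 + 1
2 = 2·1 + 0
Back-substituting gives 11·7 ≡ 1 (mod 19).

7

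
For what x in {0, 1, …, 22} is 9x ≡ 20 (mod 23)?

The inverse of 9 mod 23 is 18 (since 9·18 = 162 ≡ 1).
Multiplying both sides by 18: x ≡ 18·20 = 360 ≡ 15 (mod 23).

15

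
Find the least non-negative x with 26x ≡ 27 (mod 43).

The inverse of 26 mod 43 is 5 (since 26·5 = 130 ≡ 1).
Multiplying both sides by 5: x ≡ 5·27 = 135 ≡ 6 (mod 43).
Check: 26·6 = 156 = 3·43 + 27.

6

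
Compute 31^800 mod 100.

1

Square-and-reduce mod 100: 31^1≡31, 31^2≡61, 31^4≡21, 31^8≡41, 31^16≡81, 31^32≡61, 31^64≡21, 31^128≡41, 31^256≡81, 31^512≡61.
800 = 32 + 256 + 512, so 31^800 ≡ 61·81·61 ≡ 1 (mod 100).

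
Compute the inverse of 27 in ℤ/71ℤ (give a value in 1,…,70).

50

27·50 = 1350 = 19·71 + 1, so 27⁻¹ ≡ 50 (mod 71).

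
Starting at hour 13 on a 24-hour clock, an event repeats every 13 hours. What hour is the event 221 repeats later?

221·13 = 2873.
2873 = 119·24 + 17, so 2873 mod 24 = 17.
(13 + 17) mod 24 = 6.

6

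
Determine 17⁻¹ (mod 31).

11

17·11 = 187 = 6·31 + 1, so 17⁻¹ ≡ 11 (mod 31).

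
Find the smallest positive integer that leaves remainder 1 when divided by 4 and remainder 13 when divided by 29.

13

x ≡ 1 (mod 4) gives x ∈ {1, 5, 9, 13}.
The first of these with x mod 29 = 13 is 13.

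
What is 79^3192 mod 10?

The units digit of 79^n cycles with period 2: 9, 1, …
3192 leaves remainder 0 on division by 2, so 79^3192 ends in 1.

1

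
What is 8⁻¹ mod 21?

21 = 2·8 + 5
8 = 1·5 + 3
5 = 1·3 + 2
3 = 1·2 + 1
2 = 2·1 + 0
Back-substituting gives 8·8 ≡ 1 (mod 21).

8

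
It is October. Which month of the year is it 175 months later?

May

175 = 14·12 + 7, so 175 mod 12 = 7.
October + 7 months → May.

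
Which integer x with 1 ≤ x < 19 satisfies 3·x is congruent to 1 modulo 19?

13

3·13 = 39 = 2·19 + 1, so 3⁻¹ ≡ 13 (mod 19).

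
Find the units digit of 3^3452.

The units digit of 3^n cycles with period 4: 3, 9, 7, 1, …
3452 mod 4 = 0, so the last digit matches 3^4 = 1.

1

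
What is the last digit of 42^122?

4

Powers of 2 mod 10 repeat with period 4: 2, 4, 8, 6.
122 mod 4 = 2, so the last digit matches 2^2 = 4.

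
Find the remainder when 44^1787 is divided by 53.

Square-and-reduce mod 53: 44^1≡44, 44^2≡28, 44^4≡42, 44^8≡15, 44^16≡13, 44^32≡10, 44^64≡47, 44^128≡36, 44^256≡24, 44^512≡46, 44^1024≡49.
1787 = 1 + 2 + 8 + 16 + 32 + 64 + 128 + 512 + 1024, so 44^1787 ≡ 44·28·15·13·10·47·36·46·49 ≡ 10 (mod 53).

10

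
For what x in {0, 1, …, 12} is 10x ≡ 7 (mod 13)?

The inverse of 10 mod 13 is 4 (since 10·4 = 40 ≡ 1).
Multiplying both sides by 4: x ≡ 4·7 = 28 ≡ 2 (mod 13).

2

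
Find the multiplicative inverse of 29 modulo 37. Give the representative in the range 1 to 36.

29·23 = 667 = 18·37 + 1, so 29⁻¹ ≡ 23 (mod 37).

23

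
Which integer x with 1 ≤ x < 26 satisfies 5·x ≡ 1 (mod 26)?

5·21 = 105 = 4·26 + 1, so 5⁻¹ ≡ 21 (mod 26).

21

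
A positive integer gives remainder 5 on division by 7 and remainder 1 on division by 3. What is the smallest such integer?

19

x ≡ 1 (mod 3) gives x ∈ {1, 4, 7, 10, 13, 16, 19}.
The first of these with x mod 7 = 5 is 19.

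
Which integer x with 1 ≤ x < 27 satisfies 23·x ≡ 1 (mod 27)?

20

27 = 1·23 + 4
23 = 5·4 + 3
4 = 1·3 + 1
3 = 3·1 + 0
Back-substituting gives 23·20 ≡ 1 (mod 27).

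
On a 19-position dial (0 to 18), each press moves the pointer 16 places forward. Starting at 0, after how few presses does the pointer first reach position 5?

11

16⁻¹ ≡ 6 (mod 19) because 16·6 = 96 = 5·19 + 1.
So x ≡ 6·5 = 30 ≡ 11 (mod 19).
Check: 16·11 = 176 = 9·19 + 5.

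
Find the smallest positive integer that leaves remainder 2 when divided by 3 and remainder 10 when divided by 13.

x ≡ 2 (mod 3) gives x ∈ {2, 5, 8, 11, 14, 17, 20, 23}.
The first of these with x mod 13 = 10 is 23.

23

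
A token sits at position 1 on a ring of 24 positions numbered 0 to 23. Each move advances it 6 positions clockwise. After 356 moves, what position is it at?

1

356·6 = 2136.
2136 = 89·24 + 0, so 2136 mod 24 = 0.
(1 + 0) mod 24 = 1.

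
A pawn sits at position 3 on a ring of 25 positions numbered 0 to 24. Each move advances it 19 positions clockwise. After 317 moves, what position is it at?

1

317·19 = 6023.
6023 = 240·25 + 23, so 6023 mod 25 = 23.
(3 + 23) mod 25 = 1.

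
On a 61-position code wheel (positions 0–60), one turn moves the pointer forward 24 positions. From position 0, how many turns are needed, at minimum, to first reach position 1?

28

24·28 = 672 = 11·61 + 1, so 24⁻¹ ≡ 28 (mod 61).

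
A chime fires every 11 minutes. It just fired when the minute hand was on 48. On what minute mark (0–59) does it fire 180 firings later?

180·11 = 1980.
1980 = 33·60 + 0, so 1980 mod 60 = 0.
(48 + 0) mod 60 = 48.

48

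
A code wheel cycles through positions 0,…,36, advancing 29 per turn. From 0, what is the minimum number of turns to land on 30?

24

29⁻¹ ≡ 23 (mod 37) because 29·23 = 667 = 18·37 + 1.
Multiplying both sides by 23: x ≡ 23·30 = 690 ≡ 24 (mod 37).
Check: 29·24 = 696 = 18·37 + 30.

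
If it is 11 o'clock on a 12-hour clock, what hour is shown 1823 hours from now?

10

Dividing 1823 by 12 gives quotient 151 and remainder 11.
11 + 11 → 10 on a 12-hour dial.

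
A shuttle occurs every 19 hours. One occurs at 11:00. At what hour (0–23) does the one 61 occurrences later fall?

18

61·19 = 1159.
Dividing 1159 by 24 gives quotient 48 and remainder 7.
(11 + 7) mod 24 = 18.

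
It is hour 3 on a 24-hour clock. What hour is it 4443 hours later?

6

Dividing 4443 by 24 gives quotient 185 and remainder 3.
(3 + 3) mod 24 = 6.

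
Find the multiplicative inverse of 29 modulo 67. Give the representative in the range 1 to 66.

29·37 = 1073 = 16·67 + 1, so 29⁻¹ ≡ 37 (mod 67).

37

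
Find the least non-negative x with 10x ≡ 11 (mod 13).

The inverse of 10 mod 13 is 4 (since 10·4 = 40 ≡ 1).
Multiplying both sides by 4: x ≡ 4·11 = 44 ≡ 5 (mod 13).

5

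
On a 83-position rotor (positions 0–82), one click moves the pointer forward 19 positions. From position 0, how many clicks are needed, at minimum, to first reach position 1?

35

83 = 4·19 + 7
19 = 2·7 + 5
7 = 1·5 + 2
5 = 2·2 + 1
2 = 2·1 + 0
Back-substituting gives 19·35 ≡ 1 (mod 83).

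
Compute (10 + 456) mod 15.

456 mod 15 = 6 (since 30·15 = 450).
(10 + 6) mod 15 = 1.

1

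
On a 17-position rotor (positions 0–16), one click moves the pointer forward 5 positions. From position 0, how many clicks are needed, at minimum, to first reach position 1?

5·7 = 35 = 2·17 + 1, so 5⁻¹ ≡ 7 (mod 17).

7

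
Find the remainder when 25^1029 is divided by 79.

By repeated squaring mod 79: 25^1≡25, 25^2≡72, 25^4≡49, 25^8≡31, 25^16≡13, 25^32≡11, 25^64≡42, 25^128≡26, 25^256≡44, 25^512≡40, 25^1024≡20.
1029 = 1 + 4 + 1024, so 25^1029 ≡ 25·49·20 ≡ 10 (mod 79).

10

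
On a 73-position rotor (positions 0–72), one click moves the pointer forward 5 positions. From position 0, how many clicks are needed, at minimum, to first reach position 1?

44

73 = 14·5 + 3
5 = 1·3 + 2
3 = 1·2 + 1
2 = 2·1 + 0
Back-substituting gives 5·44 ≡ 1 (mod 73).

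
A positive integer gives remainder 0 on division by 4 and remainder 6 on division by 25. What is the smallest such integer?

56

x ≡ 0 (mod 4) gives x ∈ {0, 4, 8, 12, 16, 20, 24, 28, …}.
The first of these with x mod 25 = 6 is 56.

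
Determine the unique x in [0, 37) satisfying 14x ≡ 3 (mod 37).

24

The inverse of 14 mod 37 is 8 (since 14·8 = 112 ≡ 1).
Multiplying both sides by 8: x ≡ 8·3 = 24 ≡ 24 (mod 37).
Check: 14·24 = 336 = 9·37 + 3.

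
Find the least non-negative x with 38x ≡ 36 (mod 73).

24

38⁻¹ ≡ 25 (mod 73) because 38·25 = 950 = 13·73 + 1.
Multiplying both sides by 25: x ≡ 25·36 = 900 ≡ 24 (mod 73).
Check: 38·24 = 912 = 12·73 + 36.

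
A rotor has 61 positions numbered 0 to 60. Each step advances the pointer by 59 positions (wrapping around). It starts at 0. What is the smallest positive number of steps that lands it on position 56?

33

The inverse of 59 mod 61 is 30 (since 59·30 = 1770 ≡ 1).
So x ≡ 30·56 = 1680 ≡ 33 (mod 61).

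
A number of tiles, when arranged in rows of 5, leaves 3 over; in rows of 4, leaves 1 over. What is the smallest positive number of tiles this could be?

Since 4·4 ≡ 1 (mod 5), take x = 1 + 4·((3−1)·4 mod 5) = 1 + 4·3 = 13.
Check: 13 mod 5 = 3, 13 mod 4 = 1.

13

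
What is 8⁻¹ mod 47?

47 = 5·8 + 7
8 = 1·7 + 1
7 = 7·1 + 0
Back-substituting gives 8·6 ≡ 1 (mod 47).

6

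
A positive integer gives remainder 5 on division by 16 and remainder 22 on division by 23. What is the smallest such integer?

Since 23·7 ≡ 1 (mod 16), take x = 22 + 23·((5−22)·7 mod 16) = 22 + 23·9 = 229.
Check: 229 mod 16 = 5, 229 mod 23 = 22.

229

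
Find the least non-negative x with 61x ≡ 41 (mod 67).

61⁻¹ ≡ 11 (mod 67) because 61·11 = 671 = 10·67 + 1.
Multiplying both sides by 11: x ≡ 11·41 = 451 ≡ 49 (mod 67).

49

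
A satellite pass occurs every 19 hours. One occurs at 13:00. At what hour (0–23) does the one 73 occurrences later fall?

8

73·19 = 1387.
Dividing 1387 by 24 gives quotient 57 and remainder 19.
(13 + 19) mod 24 = 8.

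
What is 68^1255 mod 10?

Powers of 8 mod 10 repeat with period 4: 8, 4, 2, 6.
1255 mod 4 = 3, so the last digit matches 8^3 = 2.

2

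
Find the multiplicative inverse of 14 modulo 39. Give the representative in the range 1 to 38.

14

14·14 = 196 = 5·39 + 1, so 14⁻¹ ≡ 14 (mod 39).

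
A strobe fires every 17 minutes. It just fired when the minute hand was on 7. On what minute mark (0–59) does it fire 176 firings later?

176·17 = 2992.
Dividing 2992 by 60 gives quotient 49 and remainder 52.
(7 + 52) mod 60 = 59.

59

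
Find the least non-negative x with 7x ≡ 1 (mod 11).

7⁻¹ ≡ 8 (mod 11) because 7·8 = 56 = 5·11 + 1.
So x ≡ 8·1 = 8 ≡ 8 (mod 11).

8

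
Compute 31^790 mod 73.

67

By repeated squaring mod 73: 31^1≡31, 31^2≡12, 31^4≡71, 31^8≡4, 31^16≡16, 31^32≡37, 31^64≡55, 31^128≡32, 31^256≡2, 31^512≡4.
790 = 2 + 4 + 16 + 256 + 512, so 31^790 ≡ 12·71·16·2·4 ≡ 67 (mod 73).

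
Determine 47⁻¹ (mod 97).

64

47·64 = 3008 = 31·97 + 1, so 47⁻¹ ≡ 64 (mod 97).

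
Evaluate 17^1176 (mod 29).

By repeated squaring mod 29: 17^1≡17, 17^2≡28, 17^4≡1, 17^8≡1, 17^16≡1, 17^32≡1, 17^64≡1, 17^128≡1, 17^256≡1, 17^512≡1, 17^1024≡1.
1176 = 8 + 16 + 128 + 1024, so 17^1176 ≡ 1·1·1·1 ≡ 1 (mod 29).

1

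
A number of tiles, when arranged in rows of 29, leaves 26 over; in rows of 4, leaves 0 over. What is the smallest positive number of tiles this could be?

84

x ≡ 0 (mod 4) gives x ∈ {0, 4, 8, 12, 16, 20, 24, 28, …}.
The first of these with x mod 29 = 26 is 84.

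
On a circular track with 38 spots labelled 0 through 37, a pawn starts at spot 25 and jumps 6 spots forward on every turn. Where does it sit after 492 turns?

13

492·6 = 2952.
Dividing 2952 by 38 gives quotient 77 and remainder 26.
(25 + 26) mod 38 = 13.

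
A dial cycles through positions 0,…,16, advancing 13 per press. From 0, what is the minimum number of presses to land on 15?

9

The inverse of 13 mod 17 is 4 (since 13·4 = 52 ≡ 1).
So x ≡ 4·15 = 60 ≡ 9 (mod 17).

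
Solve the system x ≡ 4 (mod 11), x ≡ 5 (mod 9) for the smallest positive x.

59

Since 9·5 ≡ 1 (mod 11), take x = 5 + 9·((4−5)·5 mod 11) = 5 + 9·6 = 59.
Check: 59 mod 11 = 4, 59 mod 9 = 5.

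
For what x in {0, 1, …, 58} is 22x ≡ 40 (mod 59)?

34

The inverse of 22 mod 59 is 51 (since 22·51 = 1122 ≡ 1).
Multiplying both sides by 51: x ≡ 51·40 = 2040 ≡ 34 (mod 59).
Check: 22·34 = 748 = 12·59 + 40.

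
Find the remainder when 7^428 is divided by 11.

By repeated squaring mod 11: 7^1≡7, 7^2≡5, 7^4≡3, 7^8≡9, 7^16≡4, 7^32≡5, 7^64≡3, 7^128≡9, 7^256≡4.
Since 428 = 4 + 8 + 32 + 128 + 256 in binary, 7^428 ≡ 3·9·5·9·4 ≡ 9 (mod 11).

9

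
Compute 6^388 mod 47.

By repeated squaring mod 47: 6^1≡6, 6^2≡36, 6^4≡27, 6^8≡24, 6^16≡12, 6^32≡3, 6^64≡9, 6^128≡34, 6^256≡28.
388 = 4 + 128 + 256, so 6^388 ≡ 27·34·28 ≡ 42 (mod 47).

42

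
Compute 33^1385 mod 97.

Successive squares of 33 mod 97: 33^1≡33, 33^2≡22, 33^4≡96, 33^8≡1, 33^16≡1, 33^32≡1, 33^64≡1, 33^128≡1, 33^256≡1, 33^512≡1, 33^1024≡1.
Since 1385 = 1 + 8 + 32 + 64 + 256 + 1024 in binary, 33^1385 ≡ 33·1·1·1·1·1 ≡ 33 (mod 97).

33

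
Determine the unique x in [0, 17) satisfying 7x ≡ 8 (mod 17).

7⁻¹ ≡ 5 (mod 17) because 7·5 = 35 = 2·17 + 1.
So x ≡ 5·8 = 40 ≡ 6 (mod 17).

6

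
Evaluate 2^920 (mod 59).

Square-and-reduce mod 59: 2^1≡2, 2^2≡4, 2^4≡16, 2^8≡20, 2^16≡46, 2^32≡51, 2^64≡5, 2^128≡25, 2^256≡35, 2^512≡45.
Since 920 = 8 + 16 + 128 + 256 + 512 in binary, 2^920 ≡ 20·46·25·35·45 ≡ 3 (mod 59).

3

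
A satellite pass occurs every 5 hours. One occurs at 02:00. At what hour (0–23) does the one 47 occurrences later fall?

21

47·5 = 235.
235 = 9·24 + 19, so 235 mod 24 = 19.
(2 + 19) mod 24 = 21.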